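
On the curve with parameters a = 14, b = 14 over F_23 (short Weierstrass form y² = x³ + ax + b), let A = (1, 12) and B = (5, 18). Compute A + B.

(1, 12) + (5, 18). λ = (18 - 12)/(5 - 1) ≡ 6/4 mod 23. 4⁻¹ ≡ 6 (mod 23), so λ ≡ 13.
  x = λ² - 1 - 5 = 169 - 6 ≡ 2; y = λ·(1 - 2) - 12 ≡ 21. → (2, 21)

(2, 21)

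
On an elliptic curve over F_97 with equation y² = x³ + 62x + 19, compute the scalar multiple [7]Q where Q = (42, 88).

Repeated addition: build up to 7Q.
2Q: tangent at (42, 88): λ = (3·42² + 62)/(2·88) ≡ 19/79. 79⁻¹ ≡ 70 (mod 97), so λ ≡ 19·70 ≡ 69.
  x = λ² - 42 - 42 = 4761 - 84 ≡ 21; y = λ·(42 - 21) - 88 ≡ 3. → (21, 3)
3Q: (21, 3) + (42, 88). λ = (88 - 3)/(42 - 21) ≡ 85/21 mod 97. 21⁻¹ ≡ 37 (mod 97), so λ ≡ 41.
  x = λ² - 21 - 42 = 1681 - 63 ≡ 66; y = λ·(21 - 66) - 3 ≡ 92. → (66, 92)
4Q: (66, 92) + (42, 88). λ = (88 - 92)/(42 - 66) ≡ 93/73 mod 97. 73⁻¹ ≡ 4 (mod 97), so λ ≡ 81.
  x = λ² - 66 - 42 = 6561 - 108 ≡ 51; y = λ·(66 - 51) - 92 ≡ 56. → (51, 56)
5Q: (51, 56) + (42, 88). λ = (88 - 56)/(42 - 51) ≡ 32/88 mod 97. 88⁻¹ ≡ 43 (mod 97), so λ ≡ 18.
  x = λ² - 51 - 42 = 324 - 93 ≡ 37; y = λ·(51 - 37) - 56 ≡ 2. → (37, 2)
6Q: (37, 2) + (42, 88). λ = (88 - 2)/(42 - 37) ≡ 86/5 mod 97. 5⁻¹ ≡ 39 (mod 97), so λ ≡ 56.
  x = λ² - 37 - 42 = 3136 - 79 ≡ 50; y = λ·(37 - 50) - 2 ≡ 46. → (50, 46)
7Q: (50, 46) + (42, 88). λ = (88 - 46)/(42 - 50) ≡ 42/89 mod 97. 89⁻¹ ≡ 12 (mod 97), so λ ≡ 19.
  x = λ² - 50 - 42 = 361 - 92 ≡ 75; y = λ·(50 - 75) - 46 ≡ 61. → (75, 61)

(75, 61)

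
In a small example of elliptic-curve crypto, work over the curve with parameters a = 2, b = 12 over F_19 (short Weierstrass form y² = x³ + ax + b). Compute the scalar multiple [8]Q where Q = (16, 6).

(3, 8)

Repeated addition: build up to 8Q.
2Q: tangent at (16, 6): λ = (3·16² + 2)/(2·6) ≡ 10/12. 12⁻¹ ≡ 8 (mod 19), so λ ≡ 10·8 ≡ 4.
  x = λ² - 16 - 16 = 16 - 32 ≡ 3; y = λ·(16 - 3) - 6 ≡ 8. → (3, 8)
3Q: (3, 8) + (16, 6). λ = (6 - 8)/(16 - 3) ≡ 17/13 mod 19. 13⁻¹ ≡ 3 (mod 19) since 13·3 = 39 ≡ 1, so λ ≡ 13.
  x = λ² - 3 - 16 = 169 - 19 ≡ 17; y = λ·(3 - 17) - 8 ≡ 0. → (17, 0)
4Q: (17, 0) + (16, 6). λ = (6 - 0)/(16 - 17) ≡ 6/18 mod 19. 18⁻¹ ≡ 18 (mod 19) since 18·18 = 324 ≡ 1, so λ ≡ 13.
  x = λ² - 17 - 16 = 169 - 33 ≡ 3; y = λ·(17 - 3) - 0 ≡ 11. → (3, 11)
5Q: (3, 11) + (16, 6). λ = (6 - 11)/(16 - 3) ≡ 14/13 mod 19. 13⁻¹ ≡ 3 (mod 19) since 13·3 = 39 ≡ 1, so λ ≡ 4.
  x = λ² - 3 - 16 = 16 - 19 ≡ 16; y = λ·(3 - 16) - 11 ≡ 13. → (16, 13)
6Q: (16, 13) + (16, 6): same x and y₁ ≡ -y₂, so the sum is O.
7Q: O + (16, 6) = (16, 6) (identity).
8Q: tangent at (16, 6): λ = (3·16² + 2)/(2·6) ≡ 10/12. 12⁻¹ ≡ 8 (mod 19), so λ ≡ 10·8 ≡ 4.
  x = λ² - 16 - 16 = 16 - 32 ≡ 3; y = λ·(16 - 3) - 6 ≡ 8. → (3, 8)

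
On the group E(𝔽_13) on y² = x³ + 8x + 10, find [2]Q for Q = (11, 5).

(8, 1)

tangent at (11, 5): λ = (3·11² + 8)/(2·5) ≡ 7/10. 10⁻¹ ≡ 4 (mod 13), so λ ≡ 7·4 ≡ 2.
  x = λ² - 11 - 11 = 4 - 22 ≡ 8; y = λ·(11 - 8) - 5 ≡ 1. → (8, 1)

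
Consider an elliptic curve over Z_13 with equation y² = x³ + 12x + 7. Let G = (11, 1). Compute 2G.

(5, 6)

tangent at (11, 1): λ = (3·11² + 12)/(2·1) ≡ 11/2. 2⁻¹ ≡ 7 (mod 13) since 2·7 = 14 ≡ 1, so λ ≡ 11·7 ≡ 12.
  x = λ² - 11 - 11 = 144 - 22 ≡ 5; y = λ·(11 - 5) - 1 ≡ 6. → (5, 6)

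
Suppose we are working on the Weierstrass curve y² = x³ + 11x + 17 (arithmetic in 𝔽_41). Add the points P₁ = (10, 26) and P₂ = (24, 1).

(15, 21)

(10, 26) + (24, 1). λ = (1 - 26)/(24 - 10) ≡ 16/14 mod 41. 14⁻¹ ≡ 3 (mod 41) since 14·3 = 42 ≡ 1, so λ ≡ 7.
  x = λ² - 10 - 24 = 49 - 34 ≡ 15; y = λ·(10 - 15) - 26 ≡ 21. → (15, 21)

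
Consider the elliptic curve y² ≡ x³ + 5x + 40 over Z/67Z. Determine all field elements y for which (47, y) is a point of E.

28, 39

x³ + 5x + 40 = 104098 ≡ 47 (mod 67).
Square roots of 47 mod 67: 28 and 39 (since 28² = 784 ≡ 47).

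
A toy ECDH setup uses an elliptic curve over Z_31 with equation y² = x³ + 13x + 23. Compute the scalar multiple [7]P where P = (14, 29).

(29, 12)

Repeated addition: build up to 7P.
2P: tangent at (14, 29): λ = (3·14² + 13)/(2·29) ≡ 12/27. 27⁻¹ ≡ 23 (mod 31), so λ ≡ 12·23 ≡ 28.
  x = λ² - 14 - 14 = 784 - 28 ≡ 12; y = λ·(14 - 12) - 29 ≡ 27. → (12, 27)
3P: (12, 27) + (14, 29). λ = (29 - 27)/(14 - 12) ≡ 2/2 mod 31. 2⁻¹ ≡ 16 (mod 31), so λ ≡ 1.
  x = λ² - 12 - 14 = 1 - 26 ≡ 6; y = λ·(12 - 6) - 27 ≡ 10. → (6, 10)
4P: (6, 10) + (14, 29). λ = (29 - 10)/(14 - 6) ≡ 19/8 mod 31. 8⁻¹ ≡ 4 (mod 31), so λ ≡ 14.
  x = λ² - 6 - 14 = 196 - 20 ≡ 21; y = λ·(6 - 21) - 10 ≡ 28. → (21, 28)
5P: (21, 28) + (14, 29). λ = (29 - 28)/(14 - 21) ≡ 1/24 mod 31. 24⁻¹ ≡ 22 (mod 31) since 24·22 = 528 ≡ 1, so λ ≡ 22.
  x = λ² - 21 - 14 = 484 - 35 ≡ 15; y = λ·(21 - 15) - 28 ≡ 11. → (15, 11)
6P: (15, 11) + (14, 29). λ = (29 - 11)/(14 - 15) ≡ 18/30 mod 31. 30⁻¹ ≡ 30 (mod 31) since 30·30 = 900 ≡ 1, so λ ≡ 13.
  x = λ² - 15 - 14 = 169 - 29 ≡ 16; y = λ·(15 - 16) - 11 ≡ 7. → (16, 7)
7P: (16, 7) + (14, 29). λ = (29 - 7)/(14 - 16) ≡ 22/29 mod 31. 29⁻¹ ≡ 15 (mod 31), so λ ≡ 20.
  x = λ² - 16 - 14 = 400 - 30 ≡ 29; y = λ·(16 - 29) - 7 ≡ 12. → (29, 12)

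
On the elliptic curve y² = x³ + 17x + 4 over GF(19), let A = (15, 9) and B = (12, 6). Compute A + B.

(15, 9) + (12, 6). λ = (6 - 9)/(12 - 15) ≡ 16/16 mod 19. 16⁻¹ ≡ 6 (mod 19), so λ ≡ 1.
  x = λ² - 15 - 12 = 1 - 27 ≡ 12; y = λ·(15 - 12) - 9 ≡ 13. → (12, 13)

(12, 13)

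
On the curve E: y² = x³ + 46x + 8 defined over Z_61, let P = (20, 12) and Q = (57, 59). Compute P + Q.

(50, 1)

(20, 12) + (57, 59). λ = (59 - 12)/(57 - 20) ≡ 47/37 mod 61. 37⁻¹ ≡ 33 (mod 61), so λ ≡ 26.
  x = λ² - 20 - 57 = 676 - 77 ≡ 50; y = λ·(20 - 50) - 12 ≡ 1. → (50, 1)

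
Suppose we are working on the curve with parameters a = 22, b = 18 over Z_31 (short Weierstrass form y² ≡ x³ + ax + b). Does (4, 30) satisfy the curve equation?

y² = 30² ≡ 1; x³ + 22x + 18 = 170 ≡ 15 (mod 31). 1 ≠ 15.

no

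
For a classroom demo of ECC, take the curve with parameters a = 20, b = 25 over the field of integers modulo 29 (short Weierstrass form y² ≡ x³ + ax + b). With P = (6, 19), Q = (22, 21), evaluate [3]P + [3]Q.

First 3P:
Repeated addition: build up to 3P.
2P: tangent at (6, 19): λ = (3·6² + 20)/(2·19) ≡ 12/9. 9⁻¹ ≡ 13 (mod 29) since 9·13 = 117 ≡ 1, so λ ≡ 12·13 ≡ 11.
  x = λ² - 6 - 6 = 121 - 12 ≡ 22; y = λ·(6 - 22) - 19 ≡ 8. → (22, 8)
3P: (22, 8) + (6, 19). λ = (19 - 8)/(6 - 22) ≡ 11/13 mod 29. 13⁻¹ ≡ 9 (mod 29) since 13·9 = 117 ≡ 1, so λ ≡ 12.
  x = λ² - 22 - 6 = 144 - 28 ≡ 0; y = λ·(22 - 0) - 8 ≡ 24. → (0, 24)
3P = (0, 24).
Next 3Q:
Repeated addition: build up to 3Q.
2Q: tangent at (22, 21): λ = (3·22² + 20)/(2·21) ≡ 22/13. 13⁻¹ ≡ 9 (mod 29) since 13·9 = 117 ≡ 1, so λ ≡ 22·9 ≡ 24.
  x = λ² - 22 - 22 = 576 - 44 ≡ 10; y = λ·(22 - 10) - 21 ≡ 6. → (10, 6)
3Q: (10, 6) + (22, 21). λ = (21 - 6)/(22 - 10) ≡ 15/12 mod 29. 12⁻¹ ≡ 17 (mod 29), so λ ≡ 23.
  x = λ² - 10 - 22 = 529 - 32 ≡ 4; y = λ·(10 - 4) - 6 ≡ 16. → (4, 16)
3Q = (4, 16).
Finally 3P + 3Q:
(0, 24) + (4, 16). λ = (16 - 24)/(4 - 0) ≡ 21/4 mod 29. 4⁻¹ ≡ 22 (mod 29) since 4·22 = 88 ≡ 1, so λ ≡ 27.
  x = λ² - 0 - 4 = 729 - 4 ≡ 0; y = λ·(0 - 0) - 24 ≡ 5. → (0, 5)

(0, 5)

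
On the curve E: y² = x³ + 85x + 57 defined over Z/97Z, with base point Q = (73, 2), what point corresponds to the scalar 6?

(68, 84)

Repeated addition: build up to 6Q.
2Q: tangent at (73, 2): λ = (3·73² + 85)/(2·2) ≡ 67/4. 4⁻¹ ≡ 73 (mod 97) since 4·73 = 292 ≡ 1, so λ ≡ 67·73 ≡ 41.
  x = λ² - 73 - 73 = 1681 - 146 ≡ 80; y = λ·(73 - 80) - 2 ≡ 2. → (80, 2)
3Q: (80, 2) + (73, 2). λ = (2 - 2)/(73 - 80) ≡ 0/90 mod 97. 90⁻¹ ≡ 83 (mod 97), so λ ≡ 0.
  x = λ² - 80 - 73 = 0 - 153 ≡ 41; y = λ·(80 - 41) - 2 ≡ 95. → (41, 95)
4Q: (41, 95) + (73, 2). λ = (2 - 95)/(73 - 41) ≡ 4/32 mod 97. 32⁻¹ ≡ 94 (mod 97), so λ ≡ 85.
  x = λ² - 41 - 73 = 7225 - 114 ≡ 30; y = λ·(41 - 30) - 95 ≡ 64. → (30, 64)
5Q: (30, 64) + (73, 2). λ = (2 - 64)/(73 - 30) ≡ 35/43 mod 97. 43⁻¹ ≡ 88 (mod 97), so λ ≡ 73.
  x = λ² - 30 - 73 = 5329 - 103 ≡ 85; y = λ·(30 - 85) - 64 ≡ 92. → (85, 92)
6Q: (85, 92) + (73, 2). λ = (2 - 92)/(73 - 85) ≡ 7/85 mod 97. 85⁻¹ ≡ 8 (mod 97), so λ ≡ 56.
  x = λ² - 85 - 73 = 3136 - 158 ≡ 68; y = λ·(85 - 68) - 92 ≡ 84. → (68, 84)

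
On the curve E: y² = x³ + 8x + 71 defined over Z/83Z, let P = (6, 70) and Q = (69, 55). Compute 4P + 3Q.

(76, 2)

First 4P:
Repeated addition: build up to 4P.
2P: tangent at (6, 70): λ = (3·6² + 8)/(2·70) ≡ 33/57. 57⁻¹ ≡ 67 (mod 83), so λ ≡ 33·67 ≡ 53.
  x = λ² - 6 - 6 = 2809 - 12 ≡ 58; y = λ·(6 - 58) - 70 ≡ 79. → (58, 79)
3P: (58, 79) + (6, 70). λ = (70 - 79)/(6 - 58) ≡ 74/31 mod 83. 31⁻¹ ≡ 75 (mod 83) since 31·75 = 2325 ≡ 1, so λ ≡ 72.
  x = λ² - 58 - 6 = 5184 - 64 ≡ 57; y = λ·(58 - 57) - 79 ≡ 76. → (57, 76)
4P: (57, 76) + (6, 70). λ = (70 - 76)/(6 - 57) ≡ 77/32 mod 83. 32⁻¹ ≡ 13 (mod 83), so λ ≡ 5.
  x = λ² - 57 - 6 = 25 - 63 ≡ 45; y = λ·(57 - 45) - 76 ≡ 67. → (45, 67)
4P = (45, 67).
Next 3Q:
Repeated addition: build up to 3Q.
2Q: tangent at (69, 55): λ = (3·69² + 8)/(2·55) ≡ 15/27. 27⁻¹ ≡ 40 (mod 83), so λ ≡ 15·40 ≡ 19.
  x = λ² - 69 - 69 = 361 - 138 ≡ 57; y = λ·(69 - 57) - 55 ≡ 7. → (57, 7)
3Q: (57, 7) + (69, 55). λ = (55 - 7)/(69 - 57) ≡ 48/12 mod 83. 12⁻¹ ≡ 7 (mod 83) since 12·7 = 84 ≡ 1, so λ ≡ 4.
  x = λ² - 57 - 69 = 16 - 126 ≡ 56; y = λ·(57 - 56) - 7 ≡ 80. → (56, 80)
3Q = (56, 80).
Finally 4P + 3Q:
(45, 67) + (56, 80). λ = (80 - 67)/(56 - 45) ≡ 13/11 mod 83. 11⁻¹ ≡ 68 (mod 83), so λ ≡ 54.
  x = λ² - 45 - 56 = 2916 - 101 ≡ 76; y = λ·(45 - 76) - 67 ≡ 2. → (76, 2)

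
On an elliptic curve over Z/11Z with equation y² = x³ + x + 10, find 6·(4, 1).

(2, 3)

Write G = (4, 1).
Double-and-add on 6 = (110)₂. Start with G = (4, 1) for the leading 1-bit.
double: tangent at (4, 1): λ = (3·4² + 1)/(2·1) ≡ 5/2. 2⁻¹ ≡ 6 (mod 11), so λ ≡ 5·6 ≡ 8.
  x = λ² - 4 - 4 = 64 - 8 ≡ 1; y = λ·(4 - 1) - 1 ≡ 1. → (1, 1)
add G: (1, 1) + (4, 1). λ = (1 - 1)/(4 - 1) ≡ 0/3 mod 11. 3⁻¹ ≡ 4 (mod 11), so λ ≡ 0.
  x = λ² - 1 - 4 = 0 - 5 ≡ 6; y = λ·(1 - 6) - 1 ≡ 10. → (6, 10)
double: tangent at (6, 10): λ = (3·6² + 1)/(2·10) ≡ 10/9. 9⁻¹ ≡ 5 (mod 11) since 9·5 = 45 ≡ 1, so λ ≡ 10·5 ≡ 6.
  x = λ² - 6 - 6 = 36 - 12 ≡ 2; y = λ·(6 - 2) - 10 ≡ 3. → (2, 3)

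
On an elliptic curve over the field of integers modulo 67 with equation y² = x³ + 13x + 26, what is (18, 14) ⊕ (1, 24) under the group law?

(40, 62)

(18, 14) + (1, 24). λ = (24 - 14)/(1 - 18) ≡ 10/50 mod 67. 50⁻¹ ≡ 63 (mod 67) since 50·63 = 3150 ≡ 1, so λ ≡ 27.
  x = λ² - 18 - 1 = 729 - 19 ≡ 40; y = λ·(18 - 40) - 14 ≡ 62. → (40, 62)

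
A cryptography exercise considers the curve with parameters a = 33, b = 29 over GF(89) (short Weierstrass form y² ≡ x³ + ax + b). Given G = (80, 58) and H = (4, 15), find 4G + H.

(64, 69)

First 4G:
Double-and-add on 4 = (100)₂. Start with G = (80, 58) for the leading 1-bit.
double: tangent at (80, 58): λ = (3·80² + 33)/(2·58) ≡ 9/27. 27⁻¹ ≡ 33 (mod 89) since 27·33 = 891 ≡ 1, so λ ≡ 9·33 ≡ 30.
  x = λ² - 80 - 80 = 900 - 160 ≡ 28; y = λ·(80 - 28) - 58 ≡ 78. → (28, 78)
double: tangent at (28, 78): λ = (3·28² + 33)/(2·78) ≡ 71/67. 67⁻¹ ≡ 4 (mod 89), so λ ≡ 71·4 ≡ 17.
  x = λ² - 28 - 28 = 289 - 56 ≡ 55; y = λ·(28 - 55) - 78 ≡ 86. → (55, 86)
4G = (55, 86).
Finally 4G + H:
(55, 86) + (4, 15). λ = (15 - 86)/(4 - 55) ≡ 18/38 mod 89. 38⁻¹ ≡ 82 (mod 89), so λ ≡ 52.
  x = λ² - 55 - 4 = 2704 - 59 ≡ 64; y = λ·(55 - 64) - 86 ≡ 69. → (64, 69)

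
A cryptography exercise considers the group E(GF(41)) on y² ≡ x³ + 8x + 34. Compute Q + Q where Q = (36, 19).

tangent at (36, 19): λ = (3·36² + 8)/(2·19) ≡ 1/38. 38⁻¹ ≡ 27 (mod 41) since 38·27 = 1026 ≡ 1, so λ ≡ 1·27 ≡ 27.
  x = λ² - 36 - 36 = 729 - 72 ≡ 1; y = λ·(36 - 1) - 19 ≡ 24. → (1, 24)

(1, 24)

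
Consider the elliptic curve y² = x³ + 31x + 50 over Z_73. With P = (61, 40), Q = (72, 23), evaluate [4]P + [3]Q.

(51, 20)

First 4P:
Double-and-add on 4 = (100)₂. Start with P = (61, 40) for the leading 1-bit.
double: tangent at (61, 40): λ = (3·61² + 31)/(2·40) ≡ 25/7. 7⁻¹ ≡ 21 (mod 73), so λ ≡ 25·21 ≡ 14.
  x = λ² - 61 - 61 = 196 - 122 ≡ 1; y = λ·(61 - 1) - 40 ≡ 70. → (1, 70)
double: tangent at (1, 70): λ = (3·1² + 31)/(2·70) ≡ 34/67. 67⁻¹ ≡ 12 (mod 73), so λ ≡ 34·12 ≡ 43.
  x = λ² - 1 - 1 = 1849 - 2 ≡ 22; y = λ·(1 - 22) - 70 ≡ 49. → (22, 49)
4P = (22, 49).
Next 3Q:
Repeated addition: build up to 3Q.
2Q: tangent at (72, 23): λ = (3·72² + 31)/(2·23) ≡ 34/46. 46⁻¹ ≡ 27 (mod 73), so λ ≡ 34·27 ≡ 42.
  x = λ² - 72 - 72 = 1764 - 144 ≡ 14; y = λ·(72 - 14) - 23 ≡ 4. → (14, 4)
3Q: (14, 4) + (72, 23). λ = (23 - 4)/(72 - 14) ≡ 19/58 mod 73. 58⁻¹ ≡ 34 (mod 73), so λ ≡ 62.
  x = λ² - 14 - 72 = 3844 - 86 ≡ 35; y = λ·(14 - 35) - 4 ≡ 8. → (35, 8)
3Q = (35, 8).
Finally 4P + 3Q:
(22, 49) + (35, 8). λ = (8 - 49)/(35 - 22) ≡ 32/13 mod 73. 13⁻¹ ≡ 45 (mod 73), so λ ≡ 53.
  x = λ² - 22 - 35 = 2809 - 57 ≡ 51; y = λ·(22 - 51) - 49 ≡ 20. → (51, 20)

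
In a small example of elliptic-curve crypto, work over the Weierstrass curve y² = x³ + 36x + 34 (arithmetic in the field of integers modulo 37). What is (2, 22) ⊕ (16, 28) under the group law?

(29, 14)

(2, 22) + (16, 28). λ = (28 - 22)/(16 - 2) ≡ 6/14 mod 37. 14⁻¹ ≡ 8 (mod 37), so λ ≡ 11.
  x = λ² - 2 - 16 = 121 - 18 ≡ 29; y = λ·(2 - 29) - 22 ≡ 14. → (29, 14)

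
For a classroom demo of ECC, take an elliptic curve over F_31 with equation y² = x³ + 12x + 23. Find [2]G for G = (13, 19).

tangent at (13, 19): λ = (3·13² + 12)/(2·19) ≡ 23/7. 7⁻¹ ≡ 9 (mod 31) since 7·9 = 63 ≡ 1, so λ ≡ 23·9 ≡ 21.
  x = λ² - 13 - 13 = 441 - 26 ≡ 12; y = λ·(13 - 12) - 19 ≡ 2. → (12, 2)

(12, 2)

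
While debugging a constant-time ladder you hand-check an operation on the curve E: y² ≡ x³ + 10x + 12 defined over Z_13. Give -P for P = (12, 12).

-(12, 12) = (12, -12 mod 13) = (12, 1).

(12, 1)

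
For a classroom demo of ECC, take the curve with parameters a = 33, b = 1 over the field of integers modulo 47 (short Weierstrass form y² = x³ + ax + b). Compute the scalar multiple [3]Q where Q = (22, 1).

Repeated addition: build up to 3Q.
2Q: tangent at (22, 1): λ = (3·22² + 33)/(2·1) ≡ 28/2. 2⁻¹ ≡ 24 (mod 47), so λ ≡ 28·24 ≡ 14.
  x = λ² - 22 - 22 = 196 - 44 ≡ 11; y = λ·(22 - 11) - 1 ≡ 12. → (11, 12)
3Q: (11, 12) + (22, 1). λ = (1 - 12)/(22 - 11) ≡ 36/11 mod 47. 11⁻¹ ≡ 30 (mod 47) since 11·30 = 330 ≡ 1, so λ ≡ 46.
  x = λ² - 11 - 22 = 2116 - 33 ≡ 15; y = λ·(11 - 15) - 12 ≡ 39. → (15, 39)

(15, 39)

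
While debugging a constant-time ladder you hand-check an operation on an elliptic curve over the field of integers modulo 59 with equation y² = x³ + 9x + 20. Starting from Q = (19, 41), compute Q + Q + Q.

(9, 2)

Repeated addition: build up to 3Q.
2Q: tangent at (19, 41): λ = (3·19² + 9)/(2·41) ≡ 30/23. 23⁻¹ ≡ 18 (mod 59), so λ ≡ 30·18 ≡ 9.
  x = λ² - 19 - 19 = 81 - 38 ≡ 43; y = λ·(19 - 43) - 41 ≡ 38. → (43, 38)
3Q: (43, 38) + (19, 41). λ = (41 - 38)/(19 - 43) ≡ 3/35 mod 59. 35⁻¹ ≡ 27 (mod 59), so λ ≡ 22.
  x = λ² - 43 - 19 = 484 - 62 ≡ 9; y = λ·(43 - 9) - 38 ≡ 2. → (9, 2)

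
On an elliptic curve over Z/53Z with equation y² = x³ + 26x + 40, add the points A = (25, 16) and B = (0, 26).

(43, 23)

(25, 16) + (0, 26). λ = (26 - 16)/(0 - 25) ≡ 10/28 mod 53. 28⁻¹ ≡ 36 (mod 53) since 28·36 = 1008 ≡ 1, so λ ≡ 42.
  x = λ² - 25 - 0 = 1764 - 25 ≡ 43; y = λ·(25 - 43) - 16 ≡ 23. → (43, 23)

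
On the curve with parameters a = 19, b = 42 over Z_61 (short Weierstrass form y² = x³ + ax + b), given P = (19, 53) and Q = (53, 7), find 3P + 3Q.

(26, 42)

First 3P:
Repeated addition: build up to 3P.
2P: tangent at (19, 53): λ = (3·19² + 19)/(2·53) ≡ 4/45. 45⁻¹ ≡ 19 (mod 61), so λ ≡ 4·19 ≡ 15.
  x = λ² - 19 - 19 = 225 - 38 ≡ 4; y = λ·(19 - 4) - 53 ≡ 50. → (4, 50)
3P: (4, 50) + (19, 53). λ = (53 - 50)/(19 - 4) ≡ 3/15 mod 61. 15⁻¹ ≡ 57 (mod 61), so λ ≡ 49.
  x = λ² - 4 - 19 = 2401 - 23 ≡ 60; y = λ·(4 - 60) - 50 ≡ 12. → (60, 12)
3P = (60, 12).
Next 3Q:
Repeated addition: build up to 3Q.
2Q: tangent at (53, 7): λ = (3·53² + 19)/(2·7) ≡ 28/14. 14⁻¹ ≡ 48 (mod 61), so λ ≡ 28·48 ≡ 2.
  x = λ² - 53 - 53 = 4 - 106 ≡ 20; y = λ·(53 - 20) - 7 ≡ 59. → (20, 59)
3Q: (20, 59) + (53, 7). λ = (7 - 59)/(53 - 20) ≡ 9/33 mod 61. 33⁻¹ ≡ 37 (mod 61) since 33·37 = 1221 ≡ 1, so λ ≡ 28.
  x = λ² - 20 - 53 = 784 - 73 ≡ 40; y = λ·(20 - 40) - 59 ≡ 52. → (40, 52)
3Q = (40, 52).
Finally 3P + 3Q:
(60, 12) + (40, 52). λ = (52 - 12)/(40 - 60) ≡ 40/41 mod 61. 41⁻¹ ≡ 3 (mod 61), so λ ≡ 59.
  x = λ² - 60 - 40 = 3481 - 100 ≡ 26; y = λ·(60 - 26) - 12 ≡ 42. → (26, 42)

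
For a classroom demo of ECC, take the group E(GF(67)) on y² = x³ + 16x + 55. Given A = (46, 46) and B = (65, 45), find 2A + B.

(22, 0)

First 2A:
Repeated addition: build up to 2A.
2A: tangent at (46, 46): λ = (3·46² + 16)/(2·46) ≡ 66/25. 25⁻¹ ≡ 59 (mod 67), so λ ≡ 66·59 ≡ 8.
  x = λ² - 46 - 46 = 64 - 92 ≡ 39; y = λ·(46 - 39) - 46 ≡ 10. → (39, 10)
2A = (39, 10).
Finally 2A + B:
(39, 10) + (65, 45). λ = (45 - 10)/(65 - 39) ≡ 35/26 mod 67. 26⁻¹ ≡ 49 (mod 67) since 26·49 = 1274 ≡ 1, so λ ≡ 40.
  x = λ² - 39 - 65 = 1600 - 104 ≡ 22; y = λ·(39 - 22) - 10 ≡ 0. → (22, 0)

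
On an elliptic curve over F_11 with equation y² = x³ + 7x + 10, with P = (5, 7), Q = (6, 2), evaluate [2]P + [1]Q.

(4, 5)

First 2P:
Repeated addition: build up to 2P.
2P: tangent at (5, 7): λ = (3·5² + 7)/(2·7) ≡ 5/3. 3⁻¹ ≡ 4 (mod 11) since 3·4 = 12 ≡ 1, so λ ≡ 5·4 ≡ 9.
  x = λ² - 5 - 5 = 81 - 10 ≡ 5; y = λ·(5 - 5) - 7 ≡ 4. → (5, 4)
2P = (5, 4).
Finally 2P + Q:
(5, 4) + (6, 2). λ = (2 - 4)/(6 - 5) ≡ 9/1 mod 11. 1⁻¹ ≡ 1 (mod 11), so λ ≡ 9.
  x = λ² - 5 - 6 = 81 - 11 ≡ 4; y = λ·(5 - 4) - 4 ≡ 5. → (4, 5)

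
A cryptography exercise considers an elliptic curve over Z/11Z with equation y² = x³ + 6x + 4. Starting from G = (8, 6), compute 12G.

Repeated addition: build up to 12G.
2G: tangent at (8, 6): λ = (3·8² + 6)/(2·6) ≡ 0/1. 1⁻¹ ≡ 1 (mod 11) since 1·1 = 1 ≡ 1, so λ ≡ 0·1 ≡ 0.
  x = λ² - 8 - 8 = 0 - 16 ≡ 6; y = λ·(8 - 6) - 6 ≡ 5. → (6, 5)
3G: (6, 5) + (8, 6). λ = (6 - 5)/(8 - 6) ≡ 1/2 mod 11. 2⁻¹ ≡ 6 (mod 11), so λ ≡ 6.
  x = λ² - 6 - 8 = 36 - 14 ≡ 0; y = λ·(6 - 0) - 5 ≡ 9. → (0, 9)
4G: (0, 9) + (8, 6). λ = (6 - 9)/(8 - 0) ≡ 8/8 mod 11. 8⁻¹ ≡ 7 (mod 11) since 8·7 = 56 ≡ 1, so λ ≡ 1.
  x = λ² - 0 - 8 = 1 - 8 ≡ 4; y = λ·(0 - 4) - 9 ≡ 9. → (4, 9)
5G: (4, 9) + (8, 6). λ = (6 - 9)/(8 - 4) ≡ 8/4 mod 11. 4⁻¹ ≡ 3 (mod 11), so λ ≡ 2.
  x = λ² - 4 - 8 = 4 - 12 ≡ 3; y = λ·(4 - 3) - 9 ≡ 4. → (3, 4)
6G: (3, 4) + (8, 6). λ = (6 - 4)/(8 - 3) ≡ 2/5 mod 11. 5⁻¹ ≡ 9 (mod 11) since 5·9 = 45 ≡ 1, so λ ≡ 7.
  x = λ² - 3 - 8 = 49 - 11 ≡ 5; y = λ·(3 - 5) - 4 ≡ 4. → (5, 4)
7G: (5, 4) + (8, 6). λ = (6 - 4)/(8 - 5) ≡ 2/3 mod 11. 3⁻¹ ≡ 4 (mod 11), so λ ≡ 8.
  x = λ² - 5 - 8 = 64 - 13 ≡ 7; y = λ·(5 - 7) - 4 ≡ 2. → (7, 2)
8G: (7, 2) + (8, 6). λ = (6 - 2)/(8 - 7) ≡ 4/1 mod 11. 1⁻¹ ≡ 1 (mod 11), so λ ≡ 4.
  x = λ² - 7 - 8 = 16 - 15 ≡ 1; y = λ·(7 - 1) - 2 ≡ 0. → (1, 0)
9G: (1, 0) + (8, 6). λ = (6 - 0)/(8 - 1) ≡ 6/7 mod 11. 7⁻¹ ≡ 8 (mod 11), so λ ≡ 4.
  x = λ² - 1 - 8 = 16 - 9 ≡ 7; y = λ·(1 - 7) - 0 ≡ 9. → (7, 9)
10G: (7, 9) + (8, 6). λ = (6 - 9)/(8 - 7) ≡ 8/1 mod 11. 1⁻¹ ≡ 1 (mod 11), so λ ≡ 8.
  x = λ² - 7 - 8 = 64 - 15 ≡ 5; y = λ·(7 - 5) - 9 ≡ 7. → (5, 7)
11G: (5, 7) + (8, 6). λ = (6 - 7)/(8 - 5) ≡ 10/3 mod 11. 3⁻¹ ≡ 4 (mod 11), so λ ≡ 7.
  x = λ² - 5 - 8 = 49 - 13 ≡ 3; y = λ·(5 - 3) - 7 ≡ 7. → (3, 7)
12G: (3, 7) + (8, 6). λ = (6 - 7)/(8 - 3) ≡ 10/5 mod 11. 5⁻¹ ≡ 9 (mod 11) since 5·9 = 45 ≡ 1, so λ ≡ 2.
  x = λ² - 3 - 8 = 4 - 11 ≡ 4; y = λ·(3 - 4) - 7 ≡ 2. → (4, 2)

(4, 2)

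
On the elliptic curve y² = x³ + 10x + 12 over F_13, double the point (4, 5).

tangent at (4, 5): λ = (3·4² + 10)/(2·5) ≡ 6/10. 10⁻¹ ≡ 4 (mod 13), so λ ≡ 6·4 ≡ 11.
  x = λ² - 4 - 4 = 121 - 8 ≡ 9; y = λ·(4 - 9) - 5 ≡ 5. → (9, 5)

(9, 5)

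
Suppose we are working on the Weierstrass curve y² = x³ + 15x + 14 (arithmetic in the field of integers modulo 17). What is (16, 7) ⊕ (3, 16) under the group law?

(16, 7) + (3, 16). λ = (16 - 7)/(3 - 16) ≡ 9/4 mod 17. 4⁻¹ ≡ 13 (mod 17), so λ ≡ 15.
  x = λ² - 16 - 3 = 225 - 19 ≡ 2; y = λ·(16 - 2) - 7 ≡ 16. → (2, 16)

(2, 16)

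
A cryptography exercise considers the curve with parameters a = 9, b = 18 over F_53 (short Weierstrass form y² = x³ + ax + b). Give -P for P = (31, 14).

-(31, 14) = (31, -14 mod 53) = (31, 39).

(31, 39)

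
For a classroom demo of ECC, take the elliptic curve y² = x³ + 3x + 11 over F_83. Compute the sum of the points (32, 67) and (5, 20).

(57, 77)

(32, 67) + (5, 20). λ = (20 - 67)/(5 - 32) ≡ 36/56 mod 83. 56⁻¹ ≡ 43 (mod 83), so λ ≡ 54.
  x = λ² - 32 - 5 = 2916 - 37 ≡ 57; y = λ·(32 - 57) - 67 ≡ 77. → (57, 77)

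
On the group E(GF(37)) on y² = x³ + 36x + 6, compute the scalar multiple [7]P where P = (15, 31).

Repeated addition: build up to 7P.
2P: tangent at (15, 31): λ = (3·15² + 36)/(2·31) ≡ 8/25. 25⁻¹ ≡ 3 (mod 37) since 25·3 = 75 ≡ 1, so λ ≡ 8·3 ≡ 24.
  x = λ² - 15 - 15 = 576 - 30 ≡ 28; y = λ·(15 - 28) - 31 ≡ 27. → (28, 27)
3P: (28, 27) + (15, 31). λ = (31 - 27)/(15 - 28) ≡ 4/24 mod 37. 24⁻¹ ≡ 17 (mod 37), so λ ≡ 31.
  x = λ² - 28 - 15 = 961 - 43 ≡ 30; y = λ·(28 - 30) - 27 ≡ 22. → (30, 22)
4P: (30, 22) + (15, 31). λ = (31 - 22)/(15 - 30) ≡ 9/22 mod 37. 22⁻¹ ≡ 32 (mod 37), so λ ≡ 29.
  x = λ² - 30 - 15 = 841 - 45 ≡ 19; y = λ·(30 - 19) - 22 ≡ 1. → (19, 1)
5P: (19, 1) + (15, 31). λ = (31 - 1)/(15 - 19) ≡ 30/33 mod 37. 33⁻¹ ≡ 9 (mod 37) since 33·9 = 297 ≡ 1, so λ ≡ 11.
  x = λ² - 19 - 15 = 121 - 34 ≡ 13; y = λ·(19 - 13) - 1 ≡ 28. → (13, 28)
6P: (13, 28) + (15, 31). λ = (31 - 28)/(15 - 13) ≡ 3/2 mod 37. 2⁻¹ ≡ 19 (mod 37), so λ ≡ 20.
  x = λ² - 13 - 15 = 400 - 28 ≡ 2; y = λ·(13 - 2) - 28 ≡ 7. → (2, 7)
7P: (2, 7) + (15, 31). λ = (31 - 7)/(15 - 2) ≡ 24/13 mod 37. 13⁻¹ ≡ 20 (mod 37), so λ ≡ 36.
  x = λ² - 2 - 15 = 1296 - 17 ≡ 21; y = λ·(2 - 21) - 7 ≡ 12. → (21, 12)

(21, 12)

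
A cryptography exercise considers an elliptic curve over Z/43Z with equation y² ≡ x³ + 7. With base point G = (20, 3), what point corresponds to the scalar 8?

(42, 36)

Repeated addition: build up to 8G.
2G: tangent at (20, 3): λ = (3·20² + 0)/(2·3) ≡ 39/6. 6⁻¹ ≡ 36 (mod 43) since 6·36 = 216 ≡ 1, so λ ≡ 39·36 ≡ 28.
  x = λ² - 20 - 20 = 784 - 40 ≡ 13; y = λ·(20 - 13) - 3 ≡ 21. → (13, 21)
3G: (13, 21) + (20, 3). λ = (3 - 21)/(20 - 13) ≡ 25/7 mod 43. 7⁻¹ ≡ 37 (mod 43) since 7·37 = 259 ≡ 1, so λ ≡ 22.
  x = λ² - 13 - 20 = 484 - 33 ≡ 21; y = λ·(13 - 21) - 21 ≡ 18. → (21, 18)
4G: (21, 18) + (20, 3). λ = (3 - 18)/(20 - 21) ≡ 28/42 mod 43. 42⁻¹ ≡ 42 (mod 43) since 42·42 = 1764 ≡ 1, so λ ≡ 15.
  x = λ² - 21 - 20 = 225 - 41 ≡ 12; y = λ·(21 - 12) - 18 ≡ 31. → (12, 31)
5G: (12, 31) + (20, 3). λ = (3 - 31)/(20 - 12) ≡ 15/8 mod 43. 8⁻¹ ≡ 27 (mod 43) since 8·27 = 216 ≡ 1, so λ ≡ 18.
  x = λ² - 12 - 20 = 324 - 32 ≡ 34; y = λ·(12 - 34) - 31 ≡ 3. → (34, 3)
6G: (34, 3) + (20, 3). λ = (3 - 3)/(20 - 34) ≡ 0/29 mod 43. 29⁻¹ ≡ 3 (mod 43) since 29·3 = 87 ≡ 1, so λ ≡ 0.
  x = λ² - 34 - 20 = 0 - 54 ≡ 32; y = λ·(34 - 32) - 3 ≡ 40. → (32, 40)
7G: (32, 40) + (20, 3). λ = (3 - 40)/(20 - 32) ≡ 6/31 mod 43. 31⁻¹ ≡ 25 (mod 43), so λ ≡ 21.
  x = λ² - 32 - 20 = 441 - 52 ≡ 2; y = λ·(32 - 2) - 40 ≡ 31. → (2, 31)
8G: (2, 31) + (20, 3). λ = (3 - 31)/(20 - 2) ≡ 15/18 mod 43. 18⁻¹ ≡ 12 (mod 43) since 18·12 = 216 ≡ 1, so λ ≡ 8.
  x = λ² - 2 - 20 = 64 - 22 ≡ 42; y = λ·(2 - 42) - 31 ≡ 36. → (42, 36)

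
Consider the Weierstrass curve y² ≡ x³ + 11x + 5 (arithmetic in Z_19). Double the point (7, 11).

tangent at (7, 11): λ = (3·7² + 11)/(2·11) ≡ 6/3. 3⁻¹ ≡ 13 (mod 19) since 3·13 = 39 ≡ 1, so λ ≡ 6·13 ≡ 2.
  x = λ² - 7 - 7 = 4 - 14 ≡ 9; y = λ·(7 - 9) - 11 ≡ 4. → (9, 4)

(9, 4)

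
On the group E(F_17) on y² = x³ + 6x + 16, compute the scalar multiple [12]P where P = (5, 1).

(5, 1)

Double-and-add on 12 = (1100)₂. Start with P = (5, 1) for the leading 1-bit.
double: tangent at (5, 1): λ = (3·5² + 6)/(2·1) ≡ 13/2. 2⁻¹ ≡ 9 (mod 17) since 2·9 = 18 ≡ 1, so λ ≡ 13·9 ≡ 15.
  x = λ² - 5 - 5 = 225 - 10 ≡ 11; y = λ·(5 - 11) - 1 ≡ 11. → (11, 11)
add P: (11, 11) + (5, 1). λ = (1 - 11)/(5 - 11) ≡ 7/11 mod 17. 11⁻¹ ≡ 14 (mod 17), so λ ≡ 13.
  x = λ² - 11 - 5 = 169 - 16 ≡ 0; y = λ·(11 - 0) - 11 ≡ 13. → (0, 13)
double: tangent at (0, 13): λ = (3·0² + 6)/(2·13) ≡ 6/9. 9⁻¹ ≡ 2 (mod 17) since 9·2 = 18 ≡ 1, so λ ≡ 6·2 ≡ 12.
  x = λ² - 0 - 0 = 144 - 0 ≡ 8; y = λ·(0 - 8) - 13 ≡ 10. → (8, 10)
double: tangent at (8, 10): λ = (3·8² + 6)/(2·10) ≡ 11/3. 3⁻¹ ≡ 6 (mod 17), so λ ≡ 11·6 ≡ 15.
  x = λ² - 8 - 8 = 225 - 16 ≡ 5; y = λ·(8 - 5) - 10 ≡ 1. → (5, 1)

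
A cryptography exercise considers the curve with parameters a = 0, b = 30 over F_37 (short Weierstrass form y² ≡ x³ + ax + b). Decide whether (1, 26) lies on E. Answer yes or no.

y² = 26² ≡ 10; x³ + 0x + 30 = 31 ≡ 31 (mod 37). 10 ≠ 31.

no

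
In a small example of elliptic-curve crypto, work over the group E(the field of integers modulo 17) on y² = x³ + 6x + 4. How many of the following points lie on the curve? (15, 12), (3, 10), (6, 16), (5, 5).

(15, 12): 12² ≡ 8, rhs ≡ 1 → off.
(3, 10): 10² ≡ 15, rhs ≡ 15 → on.
(6, 16): 16² ≡ 1, rhs ≡ 1 → on.
(5, 5): 5² ≡ 8, rhs ≡ 6 → off.

2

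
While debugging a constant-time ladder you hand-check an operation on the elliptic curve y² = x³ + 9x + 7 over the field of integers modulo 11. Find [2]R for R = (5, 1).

tangent at (5, 1): λ = (3·5² + 9)/(2·1) ≡ 7/2. 2⁻¹ ≡ 6 (mod 11), so λ ≡ 7·6 ≡ 9.
  x = λ² - 5 - 5 = 81 - 10 ≡ 5; y = λ·(5 - 5) - 1 ≡ 10. → (5, 10)

(5, 10)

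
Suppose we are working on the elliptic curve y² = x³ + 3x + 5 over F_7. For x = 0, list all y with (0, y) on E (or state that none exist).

none

x³ + 3x + 5 = 5 ≡ 5 (mod 7).
5 is a non-residue mod 7; no y exists.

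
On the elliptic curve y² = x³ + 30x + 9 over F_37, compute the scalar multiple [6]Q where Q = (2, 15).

(7, 9)

Double-and-add on 6 = (110)₂. Start with Q = (2, 15) for the leading 1-bit.
double: tangent at (2, 15): λ = (3·2² + 30)/(2·15) ≡ 5/30. 30⁻¹ ≡ 21 (mod 37), so λ ≡ 5·21 ≡ 31.
  x = λ² - 2 - 2 = 961 - 4 ≡ 32; y = λ·(2 - 32) - 15 ≡ 17. → (32, 17)
add Q: (32, 17) + (2, 15). λ = (15 - 17)/(2 - 32) ≡ 35/7 mod 37. 7⁻¹ ≡ 16 (mod 37) since 7·16 = 112 ≡ 1, so λ ≡ 5.
  x = λ² - 32 - 2 = 25 - 34 ≡ 28; y = λ·(32 - 28) - 17 ≡ 3. → (28, 3)
double: tangent at (28, 3): λ = (3·28² + 30)/(2·3) ≡ 14/6. 6⁻¹ ≡ 31 (mod 37) since 6·31 = 186 ≡ 1, so λ ≡ 14·31 ≡ 27.
  x = λ² - 28 - 28 = 729 - 56 ≡ 7; y = λ·(28 - 7) - 3 ≡ 9. → (7, 9)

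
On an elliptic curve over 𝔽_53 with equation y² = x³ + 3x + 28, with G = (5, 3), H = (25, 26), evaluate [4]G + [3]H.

First 4G:
Double-and-add on 4 = (100)₂. Start with G = (5, 3) for the leading 1-bit.
double: tangent at (5, 3): λ = (3·5² + 3)/(2·3) ≡ 25/6. 6⁻¹ ≡ 9 (mod 53) since 6·9 = 54 ≡ 1, so λ ≡ 25·9 ≡ 13.
  x = λ² - 5 - 5 = 169 - 10 ≡ 0; y = λ·(5 - 0) - 3 ≡ 9. → (0, 9)
double: tangent at (0, 9): λ = (3·0² + 3)/(2·9) ≡ 3/18. 18⁻¹ ≡ 3 (mod 53) since 18·3 = 54 ≡ 1, so λ ≡ 3·3 ≡ 9.
  x = λ² - 0 - 0 = 81 - 0 ≡ 28; y = λ·(0 - 28) - 9 ≡ 4. → (28, 4)
4G = (28, 4).
Next 3H:
Repeated addition: build up to 3H.
2H: tangent at (25, 26): λ = (3·25² + 3)/(2·26) ≡ 23/52. 52⁻¹ ≡ 52 (mod 53), so λ ≡ 23·52 ≡ 30.
  x = λ² - 25 - 25 = 900 - 50 ≡ 2; y = λ·(25 - 2) - 26 ≡ 28. → (2, 28)
3H: (2, 28) + (25, 26). λ = (26 - 28)/(25 - 2) ≡ 51/23 mod 53. 23⁻¹ ≡ 30 (mod 53) since 23·30 = 690 ≡ 1, so λ ≡ 46.
  x = λ² - 2 - 25 = 2116 - 27 ≡ 22; y = λ·(2 - 22) - 28 ≡ 6. → (22, 6)
3H = (22, 6).
Finally 4G + 3H:
(28, 4) + (22, 6). λ = (6 - 4)/(22 - 28) ≡ 2/47 mod 53. 47⁻¹ ≡ 44 (mod 53) since 47·44 = 2068 ≡ 1, so λ ≡ 35.
  x = λ² - 28 - 22 = 1225 - 50 ≡ 9; y = λ·(28 - 9) - 4 ≡ 25. → (9, 25)

(9, 25)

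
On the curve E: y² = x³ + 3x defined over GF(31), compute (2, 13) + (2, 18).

O

The two points share x = 2 and their y-coordinates satisfy 13 + 18 ≡ 0 (mod 31), so they are inverses. Their sum is O.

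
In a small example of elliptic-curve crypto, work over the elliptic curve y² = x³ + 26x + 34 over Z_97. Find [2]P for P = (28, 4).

tangent at (28, 4): λ = (3·28² + 26)/(2·4) ≡ 50/8. 8⁻¹ ≡ 85 (mod 97) since 8·85 = 680 ≡ 1, so λ ≡ 50·85 ≡ 79.
  x = λ² - 28 - 28 = 6241 - 56 ≡ 74; y = λ·(28 - 74) - 4 ≡ 48. → (74, 48)

(74, 48)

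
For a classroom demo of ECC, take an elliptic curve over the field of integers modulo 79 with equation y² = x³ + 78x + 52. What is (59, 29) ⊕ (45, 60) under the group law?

(59, 29) + (45, 60). λ = (60 - 29)/(45 - 59) ≡ 31/65 mod 79. 65⁻¹ ≡ 62 (mod 79) since 65·62 = 4030 ≡ 1, so λ ≡ 26.
  x = λ² - 59 - 45 = 676 - 104 ≡ 19; y = λ·(59 - 19) - 29 ≡ 63. → (19, 63)

(19, 63)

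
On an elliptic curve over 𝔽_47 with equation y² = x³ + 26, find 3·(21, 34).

(17, 45)

Write P = (21, 34).
Repeated addition: build up to 3P.
2P: tangent at (21, 34): λ = (3·21² + 0)/(2·34) ≡ 7/21. 21⁻¹ ≡ 9 (mod 47), so λ ≡ 7·9 ≡ 16.
  x = λ² - 21 - 21 = 256 - 42 ≡ 26; y = λ·(21 - 26) - 34 ≡ 27. → (26, 27)
3P: (26, 27) + (21, 34). λ = (34 - 27)/(21 - 26) ≡ 7/42 mod 47. 42⁻¹ ≡ 28 (mod 47), so λ ≡ 8.
  x = λ² - 26 - 21 = 64 - 47 ≡ 17; y = λ·(26 - 17) - 27 ≡ 45. → (17, 45)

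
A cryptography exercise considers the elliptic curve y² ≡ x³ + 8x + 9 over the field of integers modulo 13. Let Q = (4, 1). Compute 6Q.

Double-and-add on 6 = (110)₂. Start with Q = (4, 1) for the leading 1-bit.
double: tangent at (4, 1): λ = (3·4² + 8)/(2·1) ≡ 4/2. 2⁻¹ ≡ 7 (mod 13) since 2·7 = 14 ≡ 1, so λ ≡ 4·7 ≡ 2.
  x = λ² - 4 - 4 = 4 - 8 ≡ 9; y = λ·(4 - 9) - 1 ≡ 2. → (9, 2)
add Q: (9, 2) + (4, 1). λ = (1 - 2)/(4 - 9) ≡ 12/8 mod 13. 8⁻¹ ≡ 5 (mod 13), so λ ≡ 8.
  x = λ² - 9 - 4 = 64 - 13 ≡ 12; y = λ·(9 - 12) - 2 ≡ 0. → (12, 0)
double: (12, 0) + (12, 0): same x and y₁ ≡ -y₂, so the sum is O.

O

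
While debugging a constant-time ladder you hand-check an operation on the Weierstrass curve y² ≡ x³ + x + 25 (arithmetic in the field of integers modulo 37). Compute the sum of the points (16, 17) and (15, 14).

(16, 17) + (15, 14). λ = (14 - 17)/(15 - 16) ≡ 34/36 mod 37. 36⁻¹ ≡ 36 (mod 37) since 36·36 = 1296 ≡ 1, so λ ≡ 3.
  x = λ² - 16 - 15 = 9 - 31 ≡ 15; y = λ·(16 - 15) - 17 ≡ 23. → (15, 23)

(15, 23)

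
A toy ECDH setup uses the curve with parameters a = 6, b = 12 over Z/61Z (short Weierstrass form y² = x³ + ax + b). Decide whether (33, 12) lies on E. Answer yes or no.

no

y² = 12² ≡ 22; x³ + 6x + 12 = 36147 ≡ 35 (mod 61). 22 ≠ 35.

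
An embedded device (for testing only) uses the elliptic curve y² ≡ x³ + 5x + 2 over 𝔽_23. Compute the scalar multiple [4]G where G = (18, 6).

Repeated addition: build up to 4G.
2G: tangent at (18, 6): λ = (3·18² + 5)/(2·6) ≡ 11/12. 12⁻¹ ≡ 2 (mod 23), so λ ≡ 11·2 ≡ 22.
  x = λ² - 18 - 18 = 484 - 36 ≡ 11; y = λ·(18 - 11) - 6 ≡ 10. → (11, 10)
3G: (11, 10) + (18, 6). λ = (6 - 10)/(18 - 11) ≡ 19/7 mod 23. 7⁻¹ ≡ 10 (mod 23), so λ ≡ 6.
  x = λ² - 11 - 18 = 36 - 29 ≡ 7; y = λ·(11 - 7) - 10 ≡ 14. → (7, 14)
4G: (7, 14) + (18, 6). λ = (6 - 14)/(18 - 7) ≡ 15/11 mod 23. 11⁻¹ ≡ 21 (mod 23), so λ ≡ 16.
  x = λ² - 7 - 18 = 256 - 25 ≡ 1; y = λ·(7 - 1) - 14 ≡ 13. → (1, 13)

(1, 13)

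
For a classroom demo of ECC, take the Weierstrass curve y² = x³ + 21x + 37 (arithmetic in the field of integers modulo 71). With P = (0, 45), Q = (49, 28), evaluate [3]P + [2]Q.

(49, 28)

First 3P:
Repeated addition: build up to 3P.
2P: tangent at (0, 45): λ = (3·0² + 21)/(2·45) ≡ 21/19. 19⁻¹ ≡ 15 (mod 71), so λ ≡ 21·15 ≡ 31.
  x = λ² - 0 - 0 = 961 - 0 ≡ 38; y = λ·(0 - 38) - 45 ≡ 55. → (38, 55)
3P: (38, 55) + (0, 45). λ = (45 - 55)/(0 - 38) ≡ 61/33 mod 71. 33⁻¹ ≡ 28 (mod 71) since 33·28 = 924 ≡ 1, so λ ≡ 4.
  x = λ² - 38 - 0 = 16 - 38 ≡ 49; y = λ·(38 - 49) - 55 ≡ 43. → (49, 43)
3P = (49, 43).
Next 2Q:
Repeated addition: build up to 2Q.
2Q: tangent at (49, 28): λ = (3·49² + 21)/(2·28) ≡ 53/56. 56⁻¹ ≡ 52 (mod 71), so λ ≡ 53·52 ≡ 58.
  x = λ² - 49 - 49 = 3364 - 98 ≡ 0; y = λ·(49 - 0) - 28 ≡ 45. → (0, 45)
2Q = (0, 45).
Finally 3P + 2Q:
(49, 43) + (0, 45). λ = (45 - 43)/(0 - 49) ≡ 2/22 mod 71. 22⁻¹ ≡ 42 (mod 71) since 22·42 = 924 ≡ 1, so λ ≡ 13.
  x = λ² - 49 - 0 = 169 - 49 ≡ 49; y = λ·(49 - 49) - 43 ≡ 28. → (49, 28)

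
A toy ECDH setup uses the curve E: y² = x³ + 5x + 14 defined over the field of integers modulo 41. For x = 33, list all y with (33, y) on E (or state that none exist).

6, 35

x³ + 5x + 14 = 36116 ≡ 36 (mod 41).
Square roots of 36 mod 41: 6 and 35 (since 6² = 36 ≡ 36).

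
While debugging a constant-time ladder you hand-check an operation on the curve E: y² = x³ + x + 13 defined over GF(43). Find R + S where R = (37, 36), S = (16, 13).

(37, 36) + (16, 13). λ = (13 - 36)/(16 - 37) ≡ 20/22 mod 43. 22⁻¹ ≡ 2 (mod 43) since 22·2 = 44 ≡ 1, so λ ≡ 40.
  x = λ² - 37 - 16 = 1600 - 53 ≡ 42; y = λ·(37 - 42) - 36 ≡ 22. → (42, 22)

(42, 22)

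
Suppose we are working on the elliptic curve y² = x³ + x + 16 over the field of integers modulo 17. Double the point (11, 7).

tangent at (11, 7): λ = (3·11² + 1)/(2·7) ≡ 7/14. 14⁻¹ ≡ 11 (mod 17) since 14·11 = 154 ≡ 1, so λ ≡ 7·11 ≡ 9.
  x = λ² - 11 - 11 = 81 - 22 ≡ 8; y = λ·(11 - 8) - 7 ≡ 3. → (8, 3)

(8, 3)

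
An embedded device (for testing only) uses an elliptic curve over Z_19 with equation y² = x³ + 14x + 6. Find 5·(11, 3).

(14, 18)

Write Q = (11, 3).
Double-and-add on 5 = (101)₂. Start with Q = (11, 3) for the leading 1-bit.
double: tangent at (11, 3): λ = (3·11² + 14)/(2·3) ≡ 16/6. 6⁻¹ ≡ 16 (mod 19) since 6·16 = 96 ≡ 1, so λ ≡ 16·16 ≡ 9.
  x = λ² - 11 - 11 = 81 - 22 ≡ 2; y = λ·(11 - 2) - 3 ≡ 2. → (2, 2)
double: tangent at (2, 2): λ = (3·2² + 14)/(2·2) ≡ 7/4. 4⁻¹ ≡ 5 (mod 19), so λ ≡ 7·5 ≡ 16.
  x = λ² - 2 - 2 = 256 - 4 ≡ 5; y = λ·(2 - 5) - 2 ≡ 7. → (5, 7)
add Q: (5, 7) + (11, 3). λ = (3 - 7)/(11 - 5) ≡ 15/6 mod 19. 6⁻¹ ≡ 16 (mod 19), so λ ≡ 12.
  x = λ² - 5 - 11 = 144 - 16 ≡ 14; y = λ·(5 - 14) - 7 ≡ 18. → (14, 18)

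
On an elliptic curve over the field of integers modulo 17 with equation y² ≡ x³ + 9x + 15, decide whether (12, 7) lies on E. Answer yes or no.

yes

y² = 7² ≡ 15; x³ + 9x + 15 = 1851 ≡ 15 (mod 17). 15 = 15.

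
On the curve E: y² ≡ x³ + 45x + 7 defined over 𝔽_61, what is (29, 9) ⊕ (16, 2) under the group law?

(29, 9) + (16, 2). λ = (2 - 9)/(16 - 29) ≡ 54/48 mod 61. 48⁻¹ ≡ 14 (mod 61), so λ ≡ 24.
  x = λ² - 29 - 16 = 576 - 45 ≡ 43; y = λ·(29 - 43) - 9 ≡ 21. → (43, 21)

(43, 21)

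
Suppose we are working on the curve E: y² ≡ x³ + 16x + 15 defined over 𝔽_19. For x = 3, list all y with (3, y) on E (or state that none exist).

none

x³ + 16x + 15 = 90 ≡ 14 (mod 19).
14 is a non-residue mod 19; no y exists.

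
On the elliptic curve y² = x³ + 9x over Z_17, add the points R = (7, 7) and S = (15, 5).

(11, 11)

(7, 7) + (15, 5). λ = (5 - 7)/(15 - 7) ≡ 15/8 mod 17. 8⁻¹ ≡ 15 (mod 17), so λ ≡ 4.
  x = λ² - 7 - 15 = 16 - 22 ≡ 11; y = λ·(7 - 11) - 7 ≡ 11. → (11, 11)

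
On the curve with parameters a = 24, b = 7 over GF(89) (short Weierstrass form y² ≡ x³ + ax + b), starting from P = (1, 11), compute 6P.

(68, 11)

Repeated addition: build up to 6P.
2P: tangent at (1, 11): λ = (3·1² + 24)/(2·11) ≡ 27/22. 22⁻¹ ≡ 85 (mod 89), so λ ≡ 27·85 ≡ 70.
  x = λ² - 1 - 1 = 4900 - 2 ≡ 3; y = λ·(1 - 3) - 11 ≡ 27. → (3, 27)
3P: (3, 27) + (1, 11). λ = (11 - 27)/(1 - 3) ≡ 73/87 mod 89. 87⁻¹ ≡ 44 (mod 89), so λ ≡ 8.
  x = λ² - 3 - 1 = 64 - 4 ≡ 60; y = λ·(3 - 60) - 27 ≡ 51. → (60, 51)
4P: (60, 51) + (1, 11). λ = (11 - 51)/(1 - 60) ≡ 49/30 mod 89. 30⁻¹ ≡ 3 (mod 89) since 30·3 = 90 ≡ 1, so λ ≡ 58.
  x = λ² - 60 - 1 = 3364 - 61 ≡ 10; y = λ·(60 - 10) - 51 ≡ 1. → (10, 1)
5P: (10, 1) + (1, 11). λ = (11 - 1)/(1 - 10) ≡ 10/80 mod 89. 80⁻¹ ≡ 79 (mod 89) since 80·79 = 6320 ≡ 1, so λ ≡ 78.
  x = λ² - 10 - 1 = 6084 - 11 ≡ 21; y = λ·(10 - 21) - 1 ≡ 31. → (21, 31)
6P: (21, 31) + (1, 11). λ = (11 - 31)/(1 - 21) ≡ 69/69 mod 89. 69⁻¹ ≡ 40 (mod 89), so λ ≡ 1.
  x = λ² - 21 - 1 = 1 - 22 ≡ 68; y = λ·(21 - 68) - 31 ≡ 11. → (68, 11)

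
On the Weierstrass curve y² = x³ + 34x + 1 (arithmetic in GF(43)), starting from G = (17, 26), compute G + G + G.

Repeated addition: build up to 3G.
2G: tangent at (17, 26): λ = (3·17² + 34)/(2·26) ≡ 41/9. 9⁻¹ ≡ 24 (mod 43), so λ ≡ 41·24 ≡ 38.
  x = λ² - 17 - 17 = 1444 - 34 ≡ 34; y = λ·(17 - 34) - 26 ≡ 16. → (34, 16)
3G: (34, 16) + (17, 26). λ = (26 - 16)/(17 - 34) ≡ 10/26 mod 43. 26⁻¹ ≡ 5 (mod 43), so λ ≡ 7.
  x = λ² - 34 - 17 = 49 - 51 ≡ 41; y = λ·(34 - 41) - 16 ≡ 21. → (41, 21)

(41, 21)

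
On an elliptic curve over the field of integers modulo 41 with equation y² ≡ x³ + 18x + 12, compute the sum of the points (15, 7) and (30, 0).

(21, 4)

(15, 7) + (30, 0). λ = (0 - 7)/(30 - 15) ≡ 34/15 mod 41. 15⁻¹ ≡ 11 (mod 41), so λ ≡ 5.
  x = λ² - 15 - 30 = 25 - 45 ≡ 21; y = λ·(15 - 21) - 7 ≡ 4. → (21, 4)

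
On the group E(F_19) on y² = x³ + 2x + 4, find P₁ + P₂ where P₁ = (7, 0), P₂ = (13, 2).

(7, 0) + (13, 2). λ = (2 - 0)/(13 - 7) ≡ 2/6 mod 19. 6⁻¹ ≡ 16 (mod 19) since 6·16 = 96 ≡ 1, so λ ≡ 13.
  x = λ² - 7 - 13 = 169 - 20 ≡ 16; y = λ·(7 - 16) - 0 ≡ 16. → (16, 16)

(16, 16)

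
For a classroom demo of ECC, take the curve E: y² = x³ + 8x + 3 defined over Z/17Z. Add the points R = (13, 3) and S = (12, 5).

(13, 3) + (12, 5). λ = (5 - 3)/(12 - 13) ≡ 2/16 mod 17. 16⁻¹ ≡ 16 (mod 17), so λ ≡ 15.
  x = λ² - 13 - 12 = 225 - 25 ≡ 13; y = λ·(13 - 13) - 3 ≡ 14. → (13, 14)

(13, 14)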